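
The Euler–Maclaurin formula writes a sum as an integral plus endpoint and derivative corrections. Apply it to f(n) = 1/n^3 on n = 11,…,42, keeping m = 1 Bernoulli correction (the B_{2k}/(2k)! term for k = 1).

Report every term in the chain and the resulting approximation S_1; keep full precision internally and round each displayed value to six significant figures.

S_1 ≈ 0.00424819

Integral: ∫_11^42 1/x^3 dx = 0.00384878.
Boundary: ½(f(11) + f(42)) = ½(0.000751315 + 1.34975e-05) = 0.000382406.
Integral + boundary = 0.00423119.
Correction k=1: B_{2}/2! · (f^{(1)}(42) − f^{(1)}(11)) = 1/12 · (-9.64104e-07 − (-0.000204904)) = 1.69950e-05.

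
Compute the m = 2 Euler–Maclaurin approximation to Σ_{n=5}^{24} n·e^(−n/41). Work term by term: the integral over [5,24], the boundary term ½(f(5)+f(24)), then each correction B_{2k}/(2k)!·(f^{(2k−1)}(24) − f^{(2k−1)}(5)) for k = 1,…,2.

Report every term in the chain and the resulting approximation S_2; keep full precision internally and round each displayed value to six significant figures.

S_2 ≈ 194.177

Integral: ∫_5^24 x·e^(−x/41) dx = 185.327.
Endpoint term: (f(5) + f(24))/2 = (4.42596 + 13.3656)/2 = 8.89580.
Integral + boundary = 194.223.
Correction k=1: B_{2}/2! · (f^{(1)}(24) − f^{(1)}(5)) = 1/12 · (0.230911 − 0.777241) = -0.0455276.
Partial sum through k=1: 194.177.
Correction k=2: B_{4}/4! · (f^{(3)}(24) − f^{(3)}(5)) = −1/720 · (0.000799949 − 0.00151554) = 9.93877e-07.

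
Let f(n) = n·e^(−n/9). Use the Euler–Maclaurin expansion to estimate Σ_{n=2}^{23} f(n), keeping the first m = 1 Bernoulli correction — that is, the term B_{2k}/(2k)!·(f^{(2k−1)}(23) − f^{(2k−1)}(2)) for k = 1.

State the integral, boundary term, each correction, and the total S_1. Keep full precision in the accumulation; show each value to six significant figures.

∫_2^23 x·e^(−x/9) dx evaluates to 56.9101.
Endpoint term: (f(2) + f(23))/2 = (1.60147 + 1.78593)/2 = 1.69370.
Running total after boundary: 58.6038.
Correction k=1: B_{2}/2! · (f^{(1)}(23) − f^{(1)}(2)) = 1/12 · (-0.120787 − 0.622796) = -0.0619653.

S_1 ≈ 58.5418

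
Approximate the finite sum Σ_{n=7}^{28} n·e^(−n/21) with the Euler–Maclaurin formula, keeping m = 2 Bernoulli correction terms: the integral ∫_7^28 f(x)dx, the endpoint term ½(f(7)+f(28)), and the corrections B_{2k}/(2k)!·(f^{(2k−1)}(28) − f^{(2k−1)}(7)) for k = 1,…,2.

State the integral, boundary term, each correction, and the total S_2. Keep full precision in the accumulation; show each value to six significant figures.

S_2 ≈ 156.230

The integral term ∫_7^28 x·e^(−x/21) dx = 150.079.
½[f(7) + f(28)] = ½[5.01572 + 7.38072] = 6.19822.
Running total after boundary: 156.277.
Order-1 term: 1/12 · (-0.0878657 − 0.477688) = -0.0471294.
Running total after k=1: 156.230.
Order-2 term: −1/720 · (0.000996210 − 0.00433277) = 4.63411e-06.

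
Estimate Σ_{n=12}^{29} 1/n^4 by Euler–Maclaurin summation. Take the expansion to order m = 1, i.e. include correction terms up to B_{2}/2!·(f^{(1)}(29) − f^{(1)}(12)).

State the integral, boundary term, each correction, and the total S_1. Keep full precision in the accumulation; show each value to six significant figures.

S_1 ≈ 0.000205377

Integral: ∫_12^29 1/x^4 dx = 0.000179234.
Endpoint term: (f(12) + f(29))/2 = (4.82253e-05 + 1.41387e-06)/2 = 2.48196e-05.
Running total after boundary: 0.000204053.
Order-1 term: 1/12 · (-1.95016e-07 − (-1.60751e-05)) = 1.32334e-06.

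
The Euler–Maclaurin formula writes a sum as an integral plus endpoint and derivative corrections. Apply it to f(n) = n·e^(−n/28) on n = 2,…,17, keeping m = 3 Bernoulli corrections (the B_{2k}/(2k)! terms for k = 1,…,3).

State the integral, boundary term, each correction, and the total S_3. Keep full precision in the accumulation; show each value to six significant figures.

S_3 ≈ 101.020

The integral term ∫_2^17 x·e^(−x/28) dx = 95.5118.
½[f(2) + f(17)] = ½[1.86213 + 9.26339] = 5.56276.
Integral + boundary = 101.075.
Correction k=1: B_{2}/2! · (f^{(1)}(17) − f^{(1)}(2)) = 1/12 · (0.214070 − 0.864558) = -0.0542074.
Partial sum through k=1: 101.020.
Correction k=2: B_{4}/4! · (f^{(3)}(17) − f^{(3)}(2)) = −1/720 · (0.00166311 − 0.00347791) = 2.52055e-06.
Partial sum through k=2: 101.020.
Correction k=3: B_{6}/6! · (f^{(5)}(17) − f^{(5)}(2)) = 1/30240 · (3.89436e-06 − 7.46565e-06) = -1.18098e-10.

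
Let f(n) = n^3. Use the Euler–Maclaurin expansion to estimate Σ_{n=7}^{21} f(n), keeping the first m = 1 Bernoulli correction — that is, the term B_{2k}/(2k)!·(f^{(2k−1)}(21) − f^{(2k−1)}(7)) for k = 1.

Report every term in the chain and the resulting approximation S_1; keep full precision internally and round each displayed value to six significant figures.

S_1 ≈ 52920.0

∫_7^21 x^3 dx evaluates to 48020.0.
½[f(7) + f(21)] = ½[343.000 + 9261.00] = 4802.00.
So far: 52822.0.
Correction k=1: B_{2}/2! · (f^{(1)}(21) − f^{(1)}(7)) = 1/12 · (1323.00 − 147.000) = 98.0000.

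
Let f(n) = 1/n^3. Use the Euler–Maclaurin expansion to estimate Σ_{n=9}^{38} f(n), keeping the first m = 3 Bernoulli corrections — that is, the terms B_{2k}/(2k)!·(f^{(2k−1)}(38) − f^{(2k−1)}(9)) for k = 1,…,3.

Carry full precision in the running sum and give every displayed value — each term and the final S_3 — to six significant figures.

∫_9^38 1/x^3 dx evaluates to 0.00582658.
½[f(9) + f(38)] = ½[0.00137174 + 1.82242e-05] = 0.000694983.
Running total after boundary: 0.00652156.
Correction k=1: B_{2}/2! · (f^{(1)}(38) − f^{(1)}(9)) = 1/12 · (-1.43876e-06 − (-0.000457247)) = 3.79841e-05.
After k=1: 0.00655955.
Correction k=2: B_{4}/4! · (f^{(3)}(38) − f^{(3)}(9)) = −1/720 · (-1.99274e-08 − (-0.000112901)) = -1.56779e-07.
After k=2: 0.00655939.
Correction k=3: B_{6}/6! · (f^{(5)}(38) − f^{(5)}(9)) = 1/30240 · (-5.79605e-10 − (-5.85410e-05)) = 1.93586e-09.

S_3 ≈ 0.00655939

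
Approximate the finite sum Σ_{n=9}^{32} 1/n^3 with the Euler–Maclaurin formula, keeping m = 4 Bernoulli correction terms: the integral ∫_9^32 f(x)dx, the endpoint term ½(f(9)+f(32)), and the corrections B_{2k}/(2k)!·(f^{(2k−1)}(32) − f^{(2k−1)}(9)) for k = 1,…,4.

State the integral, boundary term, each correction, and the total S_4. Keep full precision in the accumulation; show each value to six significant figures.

∫_9^32 1/x^3 dx evaluates to 0.00568456.
½[f(9) + f(32)] = ½[0.00137174 + 3.05176e-05] = 0.000701130.
Running total after boundary: 0.00638569.
Order-1 term: 1/12 · (-2.86102e-06 − (-0.000457247)) = 3.78655e-05.
Running total after k=1: 0.00642355.
Order-2 term: −1/720 · (-5.58794e-08 − (-0.000112901)) = -1.56729e-07.
Running total after k=2: 0.00642340.
Order-3 term: 1/30240 · (-2.29193e-09 − (-5.85410e-05)) = 1.93581e-09.
Running total after k=3: 0.00642340.
Order-4 term: −1/1209600 · (-1.61151e-10 − (-5.20365e-05)) = -4.30194e-11.

S_4 ≈ 0.00642340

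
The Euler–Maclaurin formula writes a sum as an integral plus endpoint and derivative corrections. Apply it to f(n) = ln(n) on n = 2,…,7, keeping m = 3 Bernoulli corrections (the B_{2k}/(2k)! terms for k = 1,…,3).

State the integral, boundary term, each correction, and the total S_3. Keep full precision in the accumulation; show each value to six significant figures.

S_3 ≈ 8.52516

Integral: ∫_2^7 ln(x) dx = 7.23508.
Boundary: ½(f(2) + f(7)) = ½(0.693147 + 1.94591) = 1.31953.
Integral + boundary = 8.55461.
Correction k=1: B_{2}/2! · (f^{(1)}(7) − f^{(1)}(2)) = 1/12 · (0.142857 − 0.500000) = -0.0297619.
After k=1: 8.52484.
Correction k=2: B_{4}/4! · (f^{(3)}(7) − f^{(3)}(2)) = −1/720 · (0.00583090 − 0.250000) = 0.000339124.
After k=2: 8.52518.
Correction k=3: B_{6}/6! · (f^{(5)}(7) − f^{(5)}(2)) = 1/30240 · (0.00142798 − 0.750000) = -2.47544e-05.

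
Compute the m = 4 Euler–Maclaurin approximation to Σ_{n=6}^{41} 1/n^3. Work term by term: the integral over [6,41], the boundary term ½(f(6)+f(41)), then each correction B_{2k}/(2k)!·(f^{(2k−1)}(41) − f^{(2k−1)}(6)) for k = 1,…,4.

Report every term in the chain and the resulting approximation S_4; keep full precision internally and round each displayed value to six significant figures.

∫_6^41 1/x^3 dx evaluates to 0.0135914.
½[f(6) + f(41)] = ½[0.00462963 + 1.45094e-05] = 0.00232207.
Integral + boundary = 0.0159135.
Correction k=1: B_{2}/2! · (f^{(1)}(41) − f^{(1)}(6)) = 1/12 · (-1.06166e-06 − (-0.00231481)) = 0.000192813.
Running total after k=1: 0.0161063.
Correction k=2: B_{4}/4! · (f^{(3)}(41) − f^{(3)}(6)) = −1/720 · (-1.26313e-08 − (-0.00128601)) = -1.78610e-06.
Running total after k=2: 0.0161045.
Correction k=3: B_{6}/6! · (f^{(5)}(41) − f^{(5)}(6)) = 1/30240 · (-3.15595e-10 − (-0.00150034)) = 4.96145e-08.
Running total after k=3: 0.0161046.
Correction k=4: B_{8}/8! · (f^{(7)}(41) − f^{(7)}(6)) = −1/1209600 · (-1.35174e-11 − (-0.00300069)) = -2.48073e-09.

S_4 ≈ 0.0161046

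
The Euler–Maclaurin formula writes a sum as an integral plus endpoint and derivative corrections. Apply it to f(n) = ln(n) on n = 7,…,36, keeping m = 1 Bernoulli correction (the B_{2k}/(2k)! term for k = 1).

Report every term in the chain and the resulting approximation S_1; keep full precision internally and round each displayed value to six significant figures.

S_1 ≈ 89.1404

The integral term ∫_7^36 ln(x) dx = 86.3853.
Endpoint term: (f(7) + f(36))/2 = (1.94591 + 3.58352)/2 = 2.76471.
Running total after boundary: 89.1500.
k=1: B_{2}/(2)! × [f^{(1)}(36) − f^{(1)}(7)] = 1/12 × (0.0277778 − 0.142857) = -0.00958995.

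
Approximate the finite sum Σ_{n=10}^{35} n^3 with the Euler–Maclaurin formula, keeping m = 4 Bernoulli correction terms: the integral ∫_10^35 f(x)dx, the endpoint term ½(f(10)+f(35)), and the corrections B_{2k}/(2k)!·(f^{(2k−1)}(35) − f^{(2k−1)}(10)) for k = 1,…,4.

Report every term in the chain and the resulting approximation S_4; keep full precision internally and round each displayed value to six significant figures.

∫_10^35 x^3 dx evaluates to 372656.
½[f(10) + f(35)] = ½[1000.00 + 42875.0] = 21937.5.
So far: 394594.
Correction k=1: B_{2}/2! · (f^{(1)}(35) − f^{(1)}(10)) = 1/12 · (3675.00 − 300.000) = 281.250.
Running total after k=1: 394875.
Correction k=2: B_{4}/4! · (f^{(3)}(35) − f^{(3)}(10)) = −1/720 · (6.00000 − 6.00000) = 0.00000.
Running total after k=2: 394875.
Correction k=3: B_{6}/6! · (f^{(5)}(35) − f^{(5)}(10)) = 1/30240 · (0.00000 − 0.00000) = 0.00000.
Running total after k=3: 394875.
Correction k=4: B_{8}/8! · (f^{(7)}(35) − f^{(7)}(10)) = −1/1209600 · (0.00000 − 0.00000) = 0.00000.

S_4 ≈ 394875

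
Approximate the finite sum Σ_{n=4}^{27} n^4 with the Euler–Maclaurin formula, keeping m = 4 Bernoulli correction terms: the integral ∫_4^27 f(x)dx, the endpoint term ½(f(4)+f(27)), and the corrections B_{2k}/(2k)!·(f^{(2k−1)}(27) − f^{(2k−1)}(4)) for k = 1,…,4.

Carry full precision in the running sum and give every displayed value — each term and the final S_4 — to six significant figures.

S_4 ≈ 3.14196e+06

∫_4^27 x^4 dx evaluates to 2.86958e+06.
Boundary: ½(f(4) + f(27)) = ½(256.000 + 531441) = 265848.
Integral + boundary = 3.13543e+06.
Correction k=1: B_{2}/2! · (f^{(1)}(27) − f^{(1)}(4)) = 1/12 · (78732.0 − 256.000) = 6539.67.
Partial sum through k=1: 3.14196e+06.
Correction k=2: B_{4}/4! · (f^{(3)}(27) − f^{(3)}(4)) = −1/720 · (648.000 − 96.0000) = -0.766667.
Partial sum through k=2: 3.14196e+06.
Correction k=3: B_{6}/6! · (f^{(5)}(27) − f^{(5)}(4)) = 1/30240 · (0.00000 − 0.00000) = 0.00000.
Partial sum through k=3: 3.14196e+06.
Correction k=4: B_{8}/8! · (f^{(7)}(27) − f^{(7)}(4)) = −1/1209600 · (0.00000 − 0.00000) = 0.00000.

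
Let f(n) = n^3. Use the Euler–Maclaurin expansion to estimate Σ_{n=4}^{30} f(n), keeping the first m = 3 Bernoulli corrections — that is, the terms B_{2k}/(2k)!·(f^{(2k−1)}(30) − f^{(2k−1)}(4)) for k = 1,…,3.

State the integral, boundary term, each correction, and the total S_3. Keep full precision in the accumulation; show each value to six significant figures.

S_3 ≈ 216189

Integral: ∫_4^30 x^3 dx = 202436.
Boundary: ½(f(4) + f(30)) = ½(64.0000 + 27000.0) = 13532.0.
Integral + boundary = 215968.
k=1: B_{2}/(2)! × [f^{(1)}(30) − f^{(1)}(4)] = 1/12 × (2700.00 − 48.0000) = 221.000.
Partial sum through k=1: 216189.
k=2: B_{4}/(4)! × [f^{(3)}(30) − f^{(3)}(4)] = −1/720 × (6.00000 − 6.00000) = 0.00000.
Partial sum through k=2: 216189.
k=3: B_{6}/(6)! × [f^{(5)}(30) − f^{(5)}(4)] = 1/30240 × (0.00000 − 0.00000) = 0.00000.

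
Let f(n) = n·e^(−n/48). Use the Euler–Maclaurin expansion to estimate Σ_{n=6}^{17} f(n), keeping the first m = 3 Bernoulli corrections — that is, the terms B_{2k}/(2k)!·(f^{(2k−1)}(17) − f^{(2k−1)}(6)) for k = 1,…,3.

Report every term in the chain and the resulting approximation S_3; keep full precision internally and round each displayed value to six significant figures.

S_3 ≈ 106.533

∫_6^17 x·e^(−x/48) dx evaluates to 97.9470.
Endpoint term: (f(6) + f(17))/2 = (5.29498 + 11.9299)/2 = 8.61243.
Integral + boundary = 106.559.
Order-1 term: 1/12 · (0.453219 − 0.772185) = -0.0265805.
Running total after k=1: 106.533.
Order-2 term: −1/720 · (0.000805874 − 0.00110121) = 4.10183e-07.
Running total after k=2: 106.533.
Order-3 term: 1/30240 · (6.14166e-07 − 8.10444e-07) = -6.49065e-12.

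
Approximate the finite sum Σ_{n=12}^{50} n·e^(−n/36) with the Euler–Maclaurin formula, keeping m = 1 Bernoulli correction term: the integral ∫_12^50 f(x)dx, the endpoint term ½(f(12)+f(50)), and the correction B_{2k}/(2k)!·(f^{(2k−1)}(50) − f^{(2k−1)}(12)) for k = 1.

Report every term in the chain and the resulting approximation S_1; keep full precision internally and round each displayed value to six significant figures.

S_1 ≈ 476.657

Integral: ∫_12^50 x·e^(−x/36) dx = 466.172.
Endpoint term: (f(12) + f(50))/2 = (8.59838 + 12.4676)/2 = 10.5330.
So far: 476.705.
Order-1 term: 1/12 · (-0.0969703 − 0.477688) = -0.0478882.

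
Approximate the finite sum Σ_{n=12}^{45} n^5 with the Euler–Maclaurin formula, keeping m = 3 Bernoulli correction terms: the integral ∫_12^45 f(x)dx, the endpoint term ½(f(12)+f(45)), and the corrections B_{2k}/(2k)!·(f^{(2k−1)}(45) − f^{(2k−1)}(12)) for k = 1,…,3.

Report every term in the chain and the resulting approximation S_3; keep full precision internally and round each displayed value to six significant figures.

S_3 ≈ 1.47755e+09

Integral: ∫_12^45 x^5 dx = 1.38346e+09.
½[f(12) + f(45)] = ½[248832 + 1.84528e+08] = 9.23885e+07.
Integral + boundary = 1.47585e+09.
Order-1 term: 1/12 · (2.05031e+07 − 103680) = 1.69995e+06.
After k=1: 1.47755e+09.
Order-2 term: −1/720 · (121500 − 8640.00) = -156.750.
After k=2: 1.47755e+09.
Order-3 term: 1/30240 · (120.000 − 120.000) = 0.00000.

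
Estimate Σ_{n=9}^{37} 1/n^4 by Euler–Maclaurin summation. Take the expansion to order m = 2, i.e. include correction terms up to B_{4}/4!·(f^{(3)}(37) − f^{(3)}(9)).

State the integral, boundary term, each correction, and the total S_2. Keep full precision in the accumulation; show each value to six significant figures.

S_2 ≈ 0.000532747

Integral: ∫_9^37 1/x^4 dx = 0.000450667.
Boundary: ½(f(9) + f(37)) = ½(0.000152416 + 5.33572e-07) = 7.64747e-05.
So far: 0.000527141.
Correction k=1: B_{2}/2! · (f^{(1)}(37) − f^{(1)}(9)) = 1/12 · (-5.76835e-08 − (-6.77404e-05)) = 5.64022e-06.
After k=1: 0.000532782.
Correction k=2: B_{4}/4! · (f^{(3)}(37) − f^{(3)}(9)) = −1/720 · (-1.26406e-09 − (-2.50890e-05)) = -3.48441e-08.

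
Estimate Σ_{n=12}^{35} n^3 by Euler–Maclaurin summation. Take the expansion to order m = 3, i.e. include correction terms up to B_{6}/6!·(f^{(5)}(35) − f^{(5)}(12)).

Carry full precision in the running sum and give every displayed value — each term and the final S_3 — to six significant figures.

The integral term ∫_12^35 x^3 dx = 369972.
Endpoint term: (f(12) + f(35))/2 = (1728.00 + 42875.0)/2 = 22301.5.
Integral + boundary = 392274.
Correction k=1: B_{2}/2! · (f^{(1)}(35) − f^{(1)}(12)) = 1/12 · (3675.00 − 432.000) = 270.250.
Running total after k=1: 392544.
Correction k=2: B_{4}/4! · (f^{(3)}(35) − f^{(3)}(12)) = −1/720 · (6.00000 − 6.00000) = 0.00000.
Running total after k=2: 392544.
Correction k=3: B_{6}/6! · (f^{(5)}(35) − f^{(5)}(12)) = 1/30240 · (0.00000 − 0.00000) = 0.00000.

S_3 ≈ 392544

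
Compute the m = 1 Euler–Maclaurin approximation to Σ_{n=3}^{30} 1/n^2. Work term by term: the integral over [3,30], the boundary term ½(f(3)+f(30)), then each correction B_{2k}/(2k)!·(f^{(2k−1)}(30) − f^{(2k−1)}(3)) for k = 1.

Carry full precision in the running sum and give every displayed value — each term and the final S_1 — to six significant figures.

The integral term ∫_3^30 1/x^2 dx = 0.300000.
½[f(3) + f(30)] = ½[0.111111 + 0.00111111] = 0.0561111.
Running total after boundary: 0.356111.
Order-1 term: 1/12 · (-7.40741e-05 − (-0.0740741)) = 0.00616667.

S_1 ≈ 0.362278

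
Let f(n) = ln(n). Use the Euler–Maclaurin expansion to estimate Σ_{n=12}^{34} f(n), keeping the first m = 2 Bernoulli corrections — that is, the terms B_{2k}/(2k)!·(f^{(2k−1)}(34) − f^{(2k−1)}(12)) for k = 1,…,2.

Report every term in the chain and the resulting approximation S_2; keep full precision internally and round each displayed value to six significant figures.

∫_12^34 ln(x) dx evaluates to 68.0774.
Endpoint term: (f(12) + f(34))/2 = (2.48491 + 3.52636)/2 = 3.00563.
So far: 71.0830.
Correction k=1: B_{2}/2! · (f^{(1)}(34) − f^{(1)}(12)) = 1/12 · (0.0294118 − 0.0833333) = -0.00449346.
Partial sum through k=1: 71.0785.
Correction k=2: B_{4}/4! · (f^{(3)}(34) − f^{(3)}(12)) = −1/720 · (5.08854e-05 − 0.00115741) = 1.53684e-06.

S_2 ≈ 71.0785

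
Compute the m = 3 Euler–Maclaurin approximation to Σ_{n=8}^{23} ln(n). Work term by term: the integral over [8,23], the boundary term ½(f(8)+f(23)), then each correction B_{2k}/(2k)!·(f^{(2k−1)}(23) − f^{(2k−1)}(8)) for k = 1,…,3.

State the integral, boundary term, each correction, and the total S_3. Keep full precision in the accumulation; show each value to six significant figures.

The integral term ∫_8^23 ln(x) dx = 40.4808.
Endpoint term: (f(8) + f(23))/2 = (2.07944 + 3.13549)/2 = 2.60747.
Integral + boundary = 43.0883.
Order-1 term: 1/12 · (0.0434783 − 0.125000) = -0.00679348.
Running total after k=1: 43.0815.
Order-2 term: −1/720 · (0.000164379 − 0.00390625) = 5.19704e-06.
Running total after k=2: 43.0815.
Order-3 term: 1/30240 · (3.72883e-06 − 0.000732422) = -2.40970e-08.

S_3 ≈ 43.0815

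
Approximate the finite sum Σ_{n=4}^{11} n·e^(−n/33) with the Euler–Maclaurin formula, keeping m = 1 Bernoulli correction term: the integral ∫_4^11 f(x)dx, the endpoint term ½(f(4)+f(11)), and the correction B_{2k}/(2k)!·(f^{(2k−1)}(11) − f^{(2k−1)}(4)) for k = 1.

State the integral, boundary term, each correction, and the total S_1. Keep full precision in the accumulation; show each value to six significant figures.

S_1 ≈ 46.9021

∫_4^11 x·e^(−x/33) dx evaluates to 41.2145.
Endpoint term: (f(4) + f(11))/2 = (3.54338 + 7.88184)/2 = 5.71261.
So far: 46.9272.
Order-1 term: 1/12 · (0.477688 − 0.778471) = -0.0250653.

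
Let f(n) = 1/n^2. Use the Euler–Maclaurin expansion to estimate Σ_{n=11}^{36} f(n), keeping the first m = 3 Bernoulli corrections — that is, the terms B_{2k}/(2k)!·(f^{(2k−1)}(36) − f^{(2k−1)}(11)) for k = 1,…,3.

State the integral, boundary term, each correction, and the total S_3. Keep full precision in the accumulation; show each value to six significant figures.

The integral term ∫_11^36 1/x^2 dx = 0.0631313.
½[f(11) + f(36)] = ½[0.00826446 + 0.000771605] = 0.00451803.
So far: 0.0676493.
Order-1 term: 1/12 · (-4.28669e-05 − (-0.00150263)) = 0.000121647.
After k=1: 0.0677710.
Order-2 term: −1/720 · (-3.96916e-07 − (-0.000149021)) = -2.06423e-07.
After k=2: 0.0677708.
Order-3 term: 1/30240 · (-9.18787e-09 − (-3.69474e-05)) = 1.22150e-09.

S_3 ≈ 0.0677708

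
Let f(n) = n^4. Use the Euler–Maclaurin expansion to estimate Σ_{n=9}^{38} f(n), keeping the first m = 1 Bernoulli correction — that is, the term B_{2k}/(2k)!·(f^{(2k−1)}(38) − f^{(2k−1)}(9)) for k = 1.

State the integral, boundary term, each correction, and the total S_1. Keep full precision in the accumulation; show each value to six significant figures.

Integral: ∫_9^38 x^4 dx = 1.58352e+07.
Endpoint term: (f(9) + f(38))/2 = (6561.00 + 2.08514e+06)/2 = 1.04585e+06.
Running total after boundary: 1.68811e+07.
k=1: B_{2}/(2)! × [f^{(1)}(38) − f^{(1)}(9)] = 1/12 × (219488 − 2916.00) = 18047.7.

S_1 ≈ 1.68991e+07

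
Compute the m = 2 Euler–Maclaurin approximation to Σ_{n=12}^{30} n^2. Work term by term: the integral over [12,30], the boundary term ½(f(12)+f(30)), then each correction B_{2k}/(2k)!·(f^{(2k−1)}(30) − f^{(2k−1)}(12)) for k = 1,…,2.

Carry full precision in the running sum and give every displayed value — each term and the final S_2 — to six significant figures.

The integral term ∫_12^30 x^2 dx = 8424.00.
Endpoint term: (f(12) + f(30))/2 = (144.000 + 900.000)/2 = 522.000.
Integral + boundary = 8946.00.
k=1: B_{2}/(2)! × [f^{(1)}(30) − f^{(1)}(12)] = 1/12 × (60.0000 − 24.0000) = 3.00000.
Running total after k=1: 8949.00.
k=2: B_{4}/(4)! × [f^{(3)}(30) − f^{(3)}(12)] = −1/720 × (0.00000 − 0.00000) = 0.00000.

S_2 ≈ 8949.00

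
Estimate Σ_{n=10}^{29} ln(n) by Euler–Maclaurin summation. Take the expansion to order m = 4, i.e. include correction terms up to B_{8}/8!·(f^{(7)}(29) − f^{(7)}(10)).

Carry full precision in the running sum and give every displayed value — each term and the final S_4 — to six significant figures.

The integral term ∫_10^29 ln(x) dx = 55.6257.
Endpoint term: (f(10) + f(29))/2 = (2.30259 + 3.36730)/2 = 2.83494.
So far: 58.4607.
k=1: B_{2}/(2)! × [f^{(1)}(29) − f^{(1)}(10)] = 1/12 × (0.0344828 − 0.100000) = -0.00545977.
After k=1: 58.4552.
k=2: B_{4}/(4)! × [f^{(3)}(29) − f^{(3)}(10)] = −1/720 × (8.20042e-05 − 0.00200000) = 2.66388e-06.
After k=2: 58.4552.
k=3: B_{6}/(6)! × [f^{(5)}(29) − f^{(5)}(10)] = 1/30240 × (1.17010e-06 − 0.000240000) = -7.89781e-09.
After k=3: 58.4552.
k=4: B_{8}/(8)! × [f^{(7)}(29) − f^{(7)}(10)] = −1/1209600 × (4.17394e-08 − 7.20000e-05) = 5.94893e-11.

S_4 ≈ 58.4552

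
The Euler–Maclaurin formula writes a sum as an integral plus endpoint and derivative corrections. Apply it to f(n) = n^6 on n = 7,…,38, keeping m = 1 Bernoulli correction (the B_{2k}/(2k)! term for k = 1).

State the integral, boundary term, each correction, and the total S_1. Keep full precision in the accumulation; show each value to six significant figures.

S_1 ≈ 1.78901e+10

∫_7^38 x^6 dx evaluates to 1.63450e+10.
Endpoint term: (f(7) + f(38))/2 = (117649 + 3.01094e+09)/2 = 1.50553e+09.
Running total after boundary: 1.78505e+10.
k=1: B_{2}/(2)! × [f^{(1)}(38) − f^{(1)}(7)] = 1/12 × (4.75411e+08 − 100842) = 3.96092e+07.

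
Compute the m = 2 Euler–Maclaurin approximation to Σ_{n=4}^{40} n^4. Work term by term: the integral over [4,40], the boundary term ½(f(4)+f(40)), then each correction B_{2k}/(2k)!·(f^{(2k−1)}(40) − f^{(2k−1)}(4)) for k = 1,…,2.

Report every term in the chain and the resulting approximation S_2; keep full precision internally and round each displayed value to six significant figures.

S_2 ≈ 2.17812e+07

The integral term ∫_4^40 x^4 dx = 2.04798e+07.
Boundary: ½(f(4) + f(40)) = ½(256.000 + 2.56000e+06) = 1.28013e+06.
So far: 2.17599e+07.
Correction k=1: B_{2}/2! · (f^{(1)}(40) − f^{(1)}(4)) = 1/12 · (256000 − 256.000) = 21312.0.
After k=1: 2.17812e+07.
Correction k=2: B_{4}/4! · (f^{(3)}(40) − f^{(3)}(4)) = −1/720 · (960.000 − 96.0000) = -1.20000.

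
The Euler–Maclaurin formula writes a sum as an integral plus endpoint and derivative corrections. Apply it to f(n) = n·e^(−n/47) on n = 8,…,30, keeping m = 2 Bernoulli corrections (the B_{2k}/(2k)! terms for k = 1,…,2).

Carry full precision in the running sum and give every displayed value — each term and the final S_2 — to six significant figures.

S_2 ≈ 280.142

∫_8^30 x·e^(−x/47) dx evaluates to 268.887.
½[f(8) + f(30)] = ½[6.74788 + 15.8457] = 11.2968.
Running total after boundary: 280.184.
Order-1 term: 1/12 · (0.191048 − 0.699913) = -0.0424055.
Partial sum through k=1: 280.142.
Order-2 term: −1/720 · (0.000564703 − 0.00108053) = 7.16422e-07.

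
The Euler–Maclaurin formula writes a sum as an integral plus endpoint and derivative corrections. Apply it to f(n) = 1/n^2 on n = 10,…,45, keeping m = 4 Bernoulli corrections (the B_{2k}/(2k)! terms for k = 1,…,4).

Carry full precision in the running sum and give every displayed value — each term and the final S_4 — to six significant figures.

S_4 ≈ 0.0831892

The integral term ∫_10^45 1/x^2 dx = 0.0777778.
Endpoint term: (f(10) + f(45))/2 = (0.0100000 + 0.000493827)/2 = 0.00524691.
Integral + boundary = 0.0830247.
Order-1 term: 1/12 · (-2.19479e-05 − (-0.00200000)) = 0.000164838.
After k=1: 0.0831895.
Order-2 term: −1/720 · (-1.30061e-07 − (-0.000240000)) = -3.33153e-07.
After k=2: 0.0831892.
Order-3 term: 1/30240 · (-1.92684e-09 − (-7.20000e-05)) = 2.38089e-09.
After k=3: 0.0831892.
Order-4 term: −1/1209600 · (-5.32854e-11 − (-4.03200e-05)) = -3.33333e-11.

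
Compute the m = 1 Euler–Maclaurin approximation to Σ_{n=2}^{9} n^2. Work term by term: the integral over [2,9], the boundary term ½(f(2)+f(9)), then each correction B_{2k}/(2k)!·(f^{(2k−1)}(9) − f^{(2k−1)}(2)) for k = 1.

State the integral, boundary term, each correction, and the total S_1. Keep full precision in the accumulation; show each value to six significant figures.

∫_2^9 x^2 dx evaluates to 240.333.
Boundary: ½(f(2) + f(9)) = ½(4.00000 + 81.0000) = 42.5000.
So far: 282.833.
Correction k=1: B_{2}/2! · (f^{(1)}(9) − f^{(1)}(2)) = 1/12 · (18.0000 − 4.00000) = 1.16667.

S_1 ≈ 284.000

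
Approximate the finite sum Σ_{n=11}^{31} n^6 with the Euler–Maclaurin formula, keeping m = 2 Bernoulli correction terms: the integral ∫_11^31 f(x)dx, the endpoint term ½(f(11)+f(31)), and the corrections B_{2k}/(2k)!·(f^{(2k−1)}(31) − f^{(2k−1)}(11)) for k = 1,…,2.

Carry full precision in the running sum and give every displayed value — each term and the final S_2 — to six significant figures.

S_2 ≈ 4.38646e+09

The integral term ∫_11^31 x^6 dx = 3.92759e+09.
½[f(11) + f(31)] = ½[1.77156e+06 + 8.87504e+08] = 4.44638e+08.
So far: 4.37223e+09.
k=1: B_{2}/(2)! × [f^{(1)}(31) − f^{(1)}(11)] = 1/12 × (1.71775e+08 − 966306) = 1.42340e+07.
Partial sum through k=1: 4.38646e+09.
k=2: B_{4}/(4)! × [f^{(3)}(31) − f^{(3)}(11)] = −1/720 × (3.57492e+06 − 159720) = -4743.33.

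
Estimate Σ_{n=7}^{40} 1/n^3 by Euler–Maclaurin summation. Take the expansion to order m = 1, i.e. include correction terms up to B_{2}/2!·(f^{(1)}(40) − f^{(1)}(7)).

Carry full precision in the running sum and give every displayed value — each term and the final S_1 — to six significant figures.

S_1 ≈ 0.0114611

Integral: ∫_7^40 1/x^3 dx = 0.00989158.
Boundary: ½(f(7) + f(40)) = ½(0.00291545 + 1.56250e-05) = 0.00146554.
Running total after boundary: 0.0113571.
k=1: B_{2}/(2)! × [f^{(1)}(40) − f^{(1)}(7)] = 1/12 × (-1.17187e-06 − (-0.00124948)) = 0.000104026.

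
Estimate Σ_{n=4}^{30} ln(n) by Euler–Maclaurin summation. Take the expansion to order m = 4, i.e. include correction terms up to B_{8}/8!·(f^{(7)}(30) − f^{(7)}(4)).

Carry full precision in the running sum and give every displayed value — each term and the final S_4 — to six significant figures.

S_4 ≈ 72.8665

The integral term ∫_4^30 ln(x) dx = 70.4907.
Endpoint term: (f(4) + f(30))/2 = (1.38629 + 3.40120)/2 = 2.39375.
Integral + boundary = 72.8845.
Order-1 term: 1/12 · (0.0333333 − 0.250000) = -0.0180556.
After k=1: 72.8664.
Order-2 term: −1/720 · (7.40741e-05 − 0.0312500) = 4.32999e-05.
After k=2: 72.8665.
Order-3 term: 1/30240 · (9.87654e-07 − 0.0234375) = -7.75017e-07.
After k=3: 72.8665.
Order-4 term: −1/1209600 · (3.29218e-08 − 0.0439453) = 3.63304e-08.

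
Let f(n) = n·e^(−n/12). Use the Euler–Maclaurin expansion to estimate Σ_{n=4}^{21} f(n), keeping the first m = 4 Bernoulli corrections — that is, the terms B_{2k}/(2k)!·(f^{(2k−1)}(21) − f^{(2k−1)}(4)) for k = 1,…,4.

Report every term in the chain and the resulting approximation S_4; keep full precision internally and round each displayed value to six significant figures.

S_4 ≈ 71.9666

∫_4^21 x·e^(−x/12) dx evaluates to 68.7595.
Endpoint term: (f(4) + f(21))/2 = (2.86613 + 3.64925)/2 = 3.25769.
So far: 72.0172.
k=1: B_{2}/(2)! × [f^{(1)}(21) − f^{(1)}(4)] = 1/12 × (-0.130330 − 0.477688) = -0.0506682.
After k=1: 71.9666.
k=2: B_{4}/(4)! × [f^{(3)}(21) − f^{(3)}(4)] = −1/720 × (0.00150845 − 0.0132691) = 1.63342e-05.
After k=2: 71.9666.
k=3: B_{6}/(6)! × [f^{(5)}(21) − f^{(5)}(4)] = 1/30240 × (2.72360e-05 − 0.000161256) = -4.43189e-09.
After k=3: 71.9666.
k=4: B_{8}/(8)! × [f^{(7)}(21) − f^{(7)}(4)] = −1/1209600 × (3.05532e-07 − 1.59977e-06) = 1.06997e-12.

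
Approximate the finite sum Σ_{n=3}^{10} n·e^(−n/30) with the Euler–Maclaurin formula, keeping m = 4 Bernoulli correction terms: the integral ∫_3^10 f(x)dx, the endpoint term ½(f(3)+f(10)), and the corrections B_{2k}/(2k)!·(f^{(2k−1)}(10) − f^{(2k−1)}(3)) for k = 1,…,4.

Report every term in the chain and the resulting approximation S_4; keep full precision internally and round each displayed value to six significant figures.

S_4 ≈ 40.8633

The integral term ∫_3^10 x·e^(−x/30) dx = 35.9515.
Boundary: ½(f(3) + f(10)) = ½(2.71451 + 7.16531) = 4.93991.
So far: 40.8914.
Correction k=1: B_{2}/2! · (f^{(1)}(10) − f^{(1)}(3)) = 1/12 · (0.477688 − 0.814354) = -0.0280555.
After k=1: 40.8633.
Correction k=2: B_{4}/4! · (f^{(3)}(10) − f^{(3)}(3)) = −1/720 · (0.00212306 − 0.00291559) = 1.10074e-06.
After k=2: 40.8633.
Correction k=3: B_{6}/6! · (f^{(5)}(10) − f^{(5)}(3)) = 1/30240 · (4.12816e-06 − 5.47371e-06) = -4.44955e-11.
After k=3: 40.8633.
Correction k=4: B_{8}/8! · (f^{(7)}(10) − f^{(7)}(3)) = −1/1209600 · (6.55264e-09 − 8.56430e-09) = 1.66308e-15.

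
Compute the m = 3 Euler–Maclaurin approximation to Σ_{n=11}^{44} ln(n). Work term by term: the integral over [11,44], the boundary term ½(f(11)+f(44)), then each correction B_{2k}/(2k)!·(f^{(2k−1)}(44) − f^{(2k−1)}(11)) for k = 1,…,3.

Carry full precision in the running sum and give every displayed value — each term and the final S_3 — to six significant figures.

S_3 ≈ 110.213

Integral: ∫_11^44 ln(x) dx = 107.127.
½[f(11) + f(44)] = ½[2.39790 + 3.78419] = 3.09104.
Running total after boundary: 110.219.
Correction k=1: B_{2}/2! · (f^{(1)}(44) − f^{(1)}(11)) = 1/12 · (0.0227273 − 0.0909091) = -0.00568182.
Partial sum through k=1: 110.213.
Correction k=2: B_{4}/4! · (f^{(3)}(44) − f^{(3)}(11)) = −1/720 · (2.34786e-05 − 0.00150263) = 2.05438e-06.
Partial sum through k=2: 110.213.
Correction k=3: B_{6}/6! · (f^{(5)}(44) − f^{(5)}(11)) = 1/30240 · (1.45528e-07 − 0.000149021) = -4.92313e-09.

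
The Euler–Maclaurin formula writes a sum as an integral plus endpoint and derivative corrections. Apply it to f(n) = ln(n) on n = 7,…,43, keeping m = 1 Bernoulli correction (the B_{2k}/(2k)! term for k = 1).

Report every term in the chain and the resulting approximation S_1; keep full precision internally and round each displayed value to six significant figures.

The integral term ∫_7^43 ln(x) dx = 112.110.
½[f(7) + f(43)] = ½[1.94591 + 3.76120] = 2.85356.
Running total after boundary: 114.964.
Order-1 term: 1/12 · (0.0232558 − 0.142857) = -0.00996678.

S_1 ≈ 114.954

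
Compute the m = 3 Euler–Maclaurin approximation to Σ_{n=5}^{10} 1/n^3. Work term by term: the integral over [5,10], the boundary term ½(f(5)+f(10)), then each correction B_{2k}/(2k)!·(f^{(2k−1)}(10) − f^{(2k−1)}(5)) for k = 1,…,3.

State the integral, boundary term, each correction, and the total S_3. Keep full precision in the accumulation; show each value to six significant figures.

Integral: ∫_5^10 1/x^3 dx = 0.0150000.
Boundary: ½(f(5) + f(10)) = ½(0.00800000 + 0.00100000) = 0.00450000.
Integral + boundary = 0.0195000.
Order-1 term: 1/12 · (-0.000300000 − (-0.00480000)) = 0.000375000.
After k=1: 0.0198750.
Order-2 term: −1/720 · (-6.00000e-05 − (-0.00384000)) = -5.25000e-06.
After k=2: 0.0198698.
Order-3 term: 1/30240 · (-2.52000e-05 − (-0.00645120)) = 2.12500e-07.

S_3 ≈ 0.0198700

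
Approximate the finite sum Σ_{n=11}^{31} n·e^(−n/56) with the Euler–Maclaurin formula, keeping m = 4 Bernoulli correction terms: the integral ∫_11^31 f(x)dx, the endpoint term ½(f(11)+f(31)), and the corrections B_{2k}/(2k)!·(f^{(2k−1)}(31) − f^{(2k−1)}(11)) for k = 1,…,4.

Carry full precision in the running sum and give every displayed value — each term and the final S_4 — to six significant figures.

S_4 ≈ 295.386

Integral: ∫_11^31 x·e^(−x/56) dx = 281.990.
Endpoint term: (f(11) + f(31))/2 = (9.03826 + 17.8217)/2 = 13.4300.
Integral + boundary = 295.420.
Order-1 term: 1/12 · (0.256649 − 0.660263) = -0.0336345.
After k=1: 295.386.
Order-2 term: −1/720 · (0.000448480 − 0.000734561) = 3.97334e-07.
After k=2: 295.386.
Order-3 term: 1/30240 · (2.59924e-07 − 4.01332e-07) = -4.67621e-12.
After k=3: 295.386.
Order-4 term: −1/1209600 · (1.20165e-10 − 1.81260e-10) = 5.05081e-17.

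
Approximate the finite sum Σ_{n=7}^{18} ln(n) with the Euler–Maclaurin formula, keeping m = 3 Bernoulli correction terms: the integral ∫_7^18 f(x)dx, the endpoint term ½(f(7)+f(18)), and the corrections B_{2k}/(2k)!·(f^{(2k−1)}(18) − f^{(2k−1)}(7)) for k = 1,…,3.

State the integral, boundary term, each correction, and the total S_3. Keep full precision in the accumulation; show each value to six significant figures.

S_3 ≈ 29.8162

∫_7^18 ln(x) dx evaluates to 27.4053.
Boundary: ½(f(7) + f(18)) = ½(1.94591 + 2.89037) = 2.41814.
Running total after boundary: 29.8235.
Order-1 term: 1/12 · (0.0555556 − 0.142857) = -0.00727513.
Running total after k=1: 29.8162.
Order-2 term: −1/720 · (0.000342936 − 0.00583090) = 7.62218e-06.
Running total after k=2: 29.8162.
Order-3 term: 1/30240 · (1.27013e-05 − 0.00142798) = -4.68014e-08.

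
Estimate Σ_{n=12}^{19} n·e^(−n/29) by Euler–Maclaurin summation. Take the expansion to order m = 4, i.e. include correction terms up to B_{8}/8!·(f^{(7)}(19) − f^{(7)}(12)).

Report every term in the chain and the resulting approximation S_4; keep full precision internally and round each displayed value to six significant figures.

Integral: ∫_12^19 x·e^(−x/29) dx = 63.1541.
Boundary: ½(f(12) + f(19)) = ½(7.93365 + 9.86770) = 8.90068.
Running total after boundary: 72.0547.
Order-1 term: 1/12 · (0.179087 − 0.387563) = -0.0173730.
Partial sum through k=1: 72.0374.
Order-2 term: −1/720 · (0.00144803 − 0.00203310) = 8.12602e-07.
Partial sum through k=2: 72.0374.
Order-3 term: 1/30240 · (3.19038e-06 − 4.28700e-06) = -3.62638e-11.
Partial sum through k=3: 72.0374.
Order-4 term: −1/1209600 · (5.53980e-09 − 7.32048e-09) = 1.47212e-15.

S_4 ≈ 72.0374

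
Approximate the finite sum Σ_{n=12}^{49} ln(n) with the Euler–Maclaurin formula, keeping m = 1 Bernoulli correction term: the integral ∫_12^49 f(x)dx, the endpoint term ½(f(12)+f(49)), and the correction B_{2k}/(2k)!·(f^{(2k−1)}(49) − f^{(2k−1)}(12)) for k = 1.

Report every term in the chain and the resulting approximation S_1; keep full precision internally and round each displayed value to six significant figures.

Integral: ∫_12^49 ln(x) dx = 123.880.
½[f(12) + f(49)] = ½[2.48491 + 3.89182] = 3.18836.
Running total after boundary: 127.069.
Order-1 term: 1/12 · (0.0204082 − 0.0833333) = -0.00524376.

S_1 ≈ 127.063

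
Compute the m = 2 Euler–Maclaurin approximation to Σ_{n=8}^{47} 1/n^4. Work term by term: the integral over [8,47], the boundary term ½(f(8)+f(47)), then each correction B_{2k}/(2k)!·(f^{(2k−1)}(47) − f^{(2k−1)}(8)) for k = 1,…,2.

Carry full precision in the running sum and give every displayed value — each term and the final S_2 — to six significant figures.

S_2 ≈ 0.000780095

∫_8^47 1/x^4 dx evaluates to 0.000647831.
Endpoint term: (f(8) + f(47))/2 = (0.000244141 + 2.04931e-07)/2 = 0.000122173.
Running total after boundary: 0.000770004.
Correction k=1: B_{2}/2! · (f^{(1)}(47) − f^{(1)}(8)) = 1/12 · (-1.74410e-08 − (-0.000122070)) = 1.01711e-05.
Partial sum through k=1: 0.000780175.
Correction k=2: B_{4}/4! · (f^{(3)}(47) − f^{(3)}(8)) = −1/720 · (-2.36862e-10 − (-5.72205e-05)) = -7.94725e-08.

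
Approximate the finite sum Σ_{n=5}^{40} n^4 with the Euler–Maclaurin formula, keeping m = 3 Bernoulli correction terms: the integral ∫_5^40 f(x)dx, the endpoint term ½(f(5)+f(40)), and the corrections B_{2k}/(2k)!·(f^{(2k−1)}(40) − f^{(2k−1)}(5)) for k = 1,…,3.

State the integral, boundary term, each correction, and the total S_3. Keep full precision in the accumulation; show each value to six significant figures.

S_3 ≈ 2.17810e+07

The integral term ∫_5^40 x^4 dx = 2.04794e+07.
Boundary: ½(f(5) + f(40)) = ½(625.000 + 2.56000e+06) = 1.28031e+06.
So far: 2.17597e+07.
k=1: B_{2}/(2)! × [f^{(1)}(40) − f^{(1)}(5)] = 1/12 × (256000 − 500.000) = 21291.7.
After k=1: 2.17810e+07.
k=2: B_{4}/(4)! × [f^{(3)}(40) − f^{(3)}(5)] = −1/720 × (960.000 − 120.000) = -1.16667.
After k=2: 2.17810e+07.
k=3: B_{6}/(6)! × [f^{(5)}(40) − f^{(5)}(5)] = 1/30240 × (0.00000 − 0.00000) = 0.00000.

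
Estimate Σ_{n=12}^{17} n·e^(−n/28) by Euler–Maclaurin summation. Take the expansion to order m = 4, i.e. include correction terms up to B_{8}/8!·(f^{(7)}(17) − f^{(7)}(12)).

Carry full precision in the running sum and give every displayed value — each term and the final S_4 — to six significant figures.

∫_12^17 x·e^(−x/28) dx evaluates to 43.0308.
Boundary: ½(f(12) + f(17)) = ½(7.81727 + 9.26339) = 8.54033.
So far: 51.5711.
Correction k=1: B_{2}/2! · (f^{(1)}(17) − f^{(1)}(12)) = 1/12 · (0.214070 − 0.372251) = -0.0131817.
Running total after k=1: 51.5579.
Correction k=2: B_{4}/4! · (f^{(3)}(17) − f^{(3)}(12)) = −1/720 · (0.00166311 − 0.00213664) = 6.57681e-07.
Running total after k=2: 51.5579.
Correction k=3: B_{6}/6! · (f^{(5)}(17) − f^{(5)}(12)) = 1/30240 · (3.89436e-06 − 4.84500e-06) = -3.14364e-11.
Running total after k=3: 51.5579.
Correction k=4: B_{8}/8! · (f^{(7)}(17) − f^{(7)}(12)) = −1/1209600 · (7.22883e-09 − 8.88353e-09) = 1.36797e-15.

S_4 ≈ 51.5579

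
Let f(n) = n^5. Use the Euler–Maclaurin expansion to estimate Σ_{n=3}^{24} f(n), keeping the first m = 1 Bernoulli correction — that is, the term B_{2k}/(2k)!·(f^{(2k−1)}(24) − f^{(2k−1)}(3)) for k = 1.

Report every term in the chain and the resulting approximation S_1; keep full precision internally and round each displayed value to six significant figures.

Integral: ∫_3^24 x^5 dx = 3.18504e+07.
Boundary: ½(f(3) + f(24)) = ½(243.000 + 7.96262e+06) = 3.98143e+06.
So far: 3.58318e+07.
Correction k=1: B_{2}/2! · (f^{(1)}(24) − f^{(1)}(3)) = 1/12 · (1.65888e+06 − 405.000) = 138206.

S_1 ≈ 3.59700e+07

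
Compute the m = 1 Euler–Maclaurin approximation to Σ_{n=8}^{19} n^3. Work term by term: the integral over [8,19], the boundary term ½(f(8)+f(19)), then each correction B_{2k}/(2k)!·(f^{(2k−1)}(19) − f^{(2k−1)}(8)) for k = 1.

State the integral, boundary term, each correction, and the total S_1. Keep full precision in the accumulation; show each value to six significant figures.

S_1 ≈ 35316.0

Integral: ∫_8^19 x^3 dx = 31556.2.
Endpoint term: (f(8) + f(19))/2 = (512.000 + 6859.00)/2 = 3685.50.
So far: 35241.8.
k=1: B_{2}/(2)! × [f^{(1)}(19) − f^{(1)}(8)] = 1/12 × (1083.00 − 192.000) = 74.2500.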